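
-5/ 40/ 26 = -1/ 208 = -0.00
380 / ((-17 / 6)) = -2280 / 17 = -134.12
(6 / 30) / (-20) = -1 / 100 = -0.01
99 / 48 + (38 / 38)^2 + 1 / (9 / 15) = 227 / 48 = 4.73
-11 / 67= -0.16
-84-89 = -173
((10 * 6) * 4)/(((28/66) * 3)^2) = 7260/49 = 148.16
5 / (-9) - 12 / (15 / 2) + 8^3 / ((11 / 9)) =206293 / 495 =416.75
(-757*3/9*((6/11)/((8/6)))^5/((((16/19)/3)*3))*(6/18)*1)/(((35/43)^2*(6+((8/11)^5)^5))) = -117384331912740379976339037450087/407755349007655669519639841612800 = -0.29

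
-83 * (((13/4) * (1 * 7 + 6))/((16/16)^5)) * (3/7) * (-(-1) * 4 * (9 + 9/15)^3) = -4653821952/875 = -5318653.66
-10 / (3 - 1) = -5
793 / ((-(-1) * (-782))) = -793 / 782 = -1.01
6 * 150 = 900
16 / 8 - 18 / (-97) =2.19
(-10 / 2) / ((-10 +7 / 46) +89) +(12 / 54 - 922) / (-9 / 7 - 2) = 211392542 / 753687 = 280.48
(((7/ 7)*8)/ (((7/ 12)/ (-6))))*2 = -1152/ 7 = -164.57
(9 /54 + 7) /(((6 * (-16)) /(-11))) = 473 /576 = 0.82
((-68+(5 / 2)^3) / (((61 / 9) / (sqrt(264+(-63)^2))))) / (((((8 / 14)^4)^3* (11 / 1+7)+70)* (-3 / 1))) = 17398498011657* sqrt(4233) / 472965741851504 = 2.39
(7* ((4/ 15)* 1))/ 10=14/ 75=0.19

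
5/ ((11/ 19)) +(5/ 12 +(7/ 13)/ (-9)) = 46297/ 5148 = 8.99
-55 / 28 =-1.96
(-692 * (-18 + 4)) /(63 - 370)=-9688 /307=-31.56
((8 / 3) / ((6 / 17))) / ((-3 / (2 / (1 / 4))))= -544 / 27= -20.15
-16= -16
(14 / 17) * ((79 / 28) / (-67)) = -79 / 2278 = -0.03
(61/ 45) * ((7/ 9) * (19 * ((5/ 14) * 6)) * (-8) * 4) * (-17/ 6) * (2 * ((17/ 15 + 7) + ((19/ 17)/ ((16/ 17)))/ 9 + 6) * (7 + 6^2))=17403778118/ 3645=4774699.07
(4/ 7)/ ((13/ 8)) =32/ 91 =0.35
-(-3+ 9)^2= -36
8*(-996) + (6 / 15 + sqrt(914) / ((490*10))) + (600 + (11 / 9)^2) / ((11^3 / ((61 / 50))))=-42946774199 / 5390550 + sqrt(914) / 4900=-7967.04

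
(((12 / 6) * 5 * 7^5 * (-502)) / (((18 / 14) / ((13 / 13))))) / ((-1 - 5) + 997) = -590597980 / 8919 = -66217.96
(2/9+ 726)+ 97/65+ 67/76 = 32393383/44460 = 728.60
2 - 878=-876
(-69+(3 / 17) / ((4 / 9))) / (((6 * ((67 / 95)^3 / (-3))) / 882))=1763847579375 / 20451884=86243.77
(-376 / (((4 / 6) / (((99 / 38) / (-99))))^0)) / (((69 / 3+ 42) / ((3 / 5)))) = -1128 / 325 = -3.47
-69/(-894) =23/298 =0.08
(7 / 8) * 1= 7 / 8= 0.88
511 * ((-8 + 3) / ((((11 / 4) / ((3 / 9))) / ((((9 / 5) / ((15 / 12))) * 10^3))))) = -4905600 / 11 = -445963.64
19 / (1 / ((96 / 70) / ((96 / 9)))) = 2.44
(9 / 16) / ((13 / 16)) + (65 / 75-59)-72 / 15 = -12137 / 195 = -62.24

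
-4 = -4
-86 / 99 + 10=904 / 99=9.13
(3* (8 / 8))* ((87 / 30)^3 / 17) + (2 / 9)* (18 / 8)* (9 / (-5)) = 3.40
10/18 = 5/9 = 0.56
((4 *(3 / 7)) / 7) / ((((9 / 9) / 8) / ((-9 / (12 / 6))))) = -8.82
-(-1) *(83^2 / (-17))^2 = 47458321 / 289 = 164215.64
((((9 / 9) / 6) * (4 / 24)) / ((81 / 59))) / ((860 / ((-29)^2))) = 49619 / 2507760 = 0.02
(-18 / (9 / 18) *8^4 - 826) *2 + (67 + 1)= -296496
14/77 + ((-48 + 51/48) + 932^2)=152869595/176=868577.24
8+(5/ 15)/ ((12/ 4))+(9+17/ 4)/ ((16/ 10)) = 4721/ 288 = 16.39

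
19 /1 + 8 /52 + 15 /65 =252 /13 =19.38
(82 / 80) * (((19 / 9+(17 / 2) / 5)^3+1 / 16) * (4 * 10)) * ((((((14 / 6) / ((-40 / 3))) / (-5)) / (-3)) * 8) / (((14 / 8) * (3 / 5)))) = -3312731899 / 16402500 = -201.97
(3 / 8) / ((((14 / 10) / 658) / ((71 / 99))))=16685 / 132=126.40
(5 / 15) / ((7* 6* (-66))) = -1 / 8316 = -0.00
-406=-406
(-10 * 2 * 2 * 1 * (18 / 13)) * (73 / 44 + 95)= -765540 / 143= -5353.43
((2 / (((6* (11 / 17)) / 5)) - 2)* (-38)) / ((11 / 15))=-3610 / 121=-29.83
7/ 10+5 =5.70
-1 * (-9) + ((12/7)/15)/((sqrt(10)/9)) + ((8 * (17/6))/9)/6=9.75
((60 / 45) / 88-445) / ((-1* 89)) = 29369 / 5874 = 5.00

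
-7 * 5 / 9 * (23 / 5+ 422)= -1659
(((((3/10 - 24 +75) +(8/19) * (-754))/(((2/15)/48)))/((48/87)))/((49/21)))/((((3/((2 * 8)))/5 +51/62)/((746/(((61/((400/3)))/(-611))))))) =165786221418896000/1922781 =86222102995.03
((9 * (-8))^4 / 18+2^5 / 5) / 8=933124 / 5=186624.80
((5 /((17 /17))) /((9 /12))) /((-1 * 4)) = -5 /3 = -1.67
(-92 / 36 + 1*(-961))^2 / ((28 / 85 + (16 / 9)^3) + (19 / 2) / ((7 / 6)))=402715192320 / 6112009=65889.17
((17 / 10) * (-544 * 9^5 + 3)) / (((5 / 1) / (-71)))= 38772042171 / 50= 775440843.42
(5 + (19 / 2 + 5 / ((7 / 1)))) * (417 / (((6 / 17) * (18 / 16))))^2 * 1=3171580792 / 189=16780850.75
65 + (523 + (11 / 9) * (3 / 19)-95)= 493.19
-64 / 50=-32 / 25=-1.28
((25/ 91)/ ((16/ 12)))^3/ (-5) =-0.00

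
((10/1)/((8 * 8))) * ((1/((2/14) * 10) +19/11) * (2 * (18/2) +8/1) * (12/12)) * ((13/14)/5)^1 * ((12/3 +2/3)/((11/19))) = 285779/19360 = 14.76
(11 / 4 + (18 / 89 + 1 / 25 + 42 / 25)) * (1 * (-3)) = -124749 / 8900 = -14.02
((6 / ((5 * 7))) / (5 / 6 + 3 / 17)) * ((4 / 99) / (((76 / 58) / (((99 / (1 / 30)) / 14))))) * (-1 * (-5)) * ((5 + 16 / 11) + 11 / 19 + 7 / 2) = 167452380 / 2863091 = 58.49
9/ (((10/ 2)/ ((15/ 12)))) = 9/ 4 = 2.25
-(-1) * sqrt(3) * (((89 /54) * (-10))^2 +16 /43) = 8526739 * sqrt(3) /31347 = 471.14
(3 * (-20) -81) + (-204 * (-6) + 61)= 1144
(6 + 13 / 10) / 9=73 / 90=0.81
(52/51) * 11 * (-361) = -206492/51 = -4048.86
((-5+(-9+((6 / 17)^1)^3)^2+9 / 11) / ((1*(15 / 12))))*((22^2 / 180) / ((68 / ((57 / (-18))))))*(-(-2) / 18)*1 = -4219007725933 / 4985614876950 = -0.85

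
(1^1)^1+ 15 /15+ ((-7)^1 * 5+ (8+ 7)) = -18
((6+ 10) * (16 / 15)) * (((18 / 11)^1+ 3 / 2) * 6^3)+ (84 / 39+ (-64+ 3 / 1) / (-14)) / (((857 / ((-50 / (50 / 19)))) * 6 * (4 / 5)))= 793473860093 / 68628560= 11561.86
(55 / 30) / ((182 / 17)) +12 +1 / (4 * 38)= 505331 / 41496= 12.18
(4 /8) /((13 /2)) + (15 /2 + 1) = 8.58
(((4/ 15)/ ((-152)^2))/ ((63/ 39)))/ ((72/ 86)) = 559/ 65499840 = 0.00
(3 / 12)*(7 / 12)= 7 / 48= 0.15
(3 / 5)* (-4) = -12 / 5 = -2.40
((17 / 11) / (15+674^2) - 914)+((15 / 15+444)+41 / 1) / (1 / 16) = 2017105487 / 293953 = 6862.00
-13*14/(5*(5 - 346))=182/1705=0.11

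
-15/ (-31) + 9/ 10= 429/ 310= 1.38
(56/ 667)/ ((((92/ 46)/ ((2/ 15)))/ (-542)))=-30352/ 10005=-3.03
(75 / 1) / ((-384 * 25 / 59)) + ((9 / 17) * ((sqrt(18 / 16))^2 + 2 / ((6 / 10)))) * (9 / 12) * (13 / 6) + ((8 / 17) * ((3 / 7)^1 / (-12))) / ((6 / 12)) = 50889 / 15232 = 3.34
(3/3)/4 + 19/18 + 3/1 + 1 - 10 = -169/36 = -4.69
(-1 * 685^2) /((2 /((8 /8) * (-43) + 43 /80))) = 318791465 /32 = 9962233.28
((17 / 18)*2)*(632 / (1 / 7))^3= 1471954129408 / 9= 163550458823.11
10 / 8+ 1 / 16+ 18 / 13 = 561 / 208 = 2.70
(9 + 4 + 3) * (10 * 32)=5120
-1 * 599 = -599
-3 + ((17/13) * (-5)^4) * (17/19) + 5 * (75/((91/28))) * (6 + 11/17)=6278528/4199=1495.24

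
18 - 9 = 9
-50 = -50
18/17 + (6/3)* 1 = 52/17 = 3.06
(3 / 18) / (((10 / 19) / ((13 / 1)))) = 247 / 60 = 4.12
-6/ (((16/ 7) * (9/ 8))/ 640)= -4480/ 3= -1493.33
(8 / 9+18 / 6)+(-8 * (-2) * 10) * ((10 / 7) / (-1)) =-14155 / 63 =-224.68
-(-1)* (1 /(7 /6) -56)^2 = 148996 /49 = 3040.73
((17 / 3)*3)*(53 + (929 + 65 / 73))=1219767 / 73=16709.14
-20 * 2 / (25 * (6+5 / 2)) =-0.19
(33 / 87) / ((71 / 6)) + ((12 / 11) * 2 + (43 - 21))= 548420 / 22649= 24.21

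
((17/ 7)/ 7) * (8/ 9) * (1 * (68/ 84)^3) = 668168/ 4084101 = 0.16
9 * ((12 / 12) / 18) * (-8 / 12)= -0.33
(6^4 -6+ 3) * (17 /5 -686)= -4413009 /5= -882601.80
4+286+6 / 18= 871 / 3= 290.33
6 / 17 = 0.35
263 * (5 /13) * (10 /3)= 13150 /39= 337.18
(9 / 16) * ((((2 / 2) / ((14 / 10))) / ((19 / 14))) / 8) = 0.04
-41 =-41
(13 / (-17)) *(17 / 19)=-0.68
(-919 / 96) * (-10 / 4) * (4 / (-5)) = -919 / 48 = -19.15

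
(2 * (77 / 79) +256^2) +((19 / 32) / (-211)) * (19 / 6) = 209750770457 / 3200448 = 65537.94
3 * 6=18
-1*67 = -67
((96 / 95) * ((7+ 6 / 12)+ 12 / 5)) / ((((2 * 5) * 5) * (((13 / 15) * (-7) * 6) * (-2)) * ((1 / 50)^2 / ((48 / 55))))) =10368 / 1729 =6.00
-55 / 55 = -1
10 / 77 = 0.13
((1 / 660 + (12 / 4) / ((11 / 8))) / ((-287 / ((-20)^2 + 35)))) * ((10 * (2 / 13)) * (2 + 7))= -170955 / 3731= -45.82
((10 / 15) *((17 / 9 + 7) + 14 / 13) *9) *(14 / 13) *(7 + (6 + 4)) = 555016 / 507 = 1094.71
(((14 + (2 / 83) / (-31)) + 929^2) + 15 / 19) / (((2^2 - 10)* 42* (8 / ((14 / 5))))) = -21096104171 / 17599320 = -1198.69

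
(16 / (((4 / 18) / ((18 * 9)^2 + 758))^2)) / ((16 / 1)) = 14764437081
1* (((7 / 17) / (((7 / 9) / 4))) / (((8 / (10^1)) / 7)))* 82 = 25830 / 17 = 1519.41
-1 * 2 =-2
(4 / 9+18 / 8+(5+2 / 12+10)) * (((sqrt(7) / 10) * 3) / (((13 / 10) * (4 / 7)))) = 4501 * sqrt(7) / 624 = 19.08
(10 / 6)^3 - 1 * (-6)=287 / 27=10.63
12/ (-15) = -0.80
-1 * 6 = -6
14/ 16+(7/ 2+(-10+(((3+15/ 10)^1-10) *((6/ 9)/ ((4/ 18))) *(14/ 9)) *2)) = -1367/ 24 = -56.96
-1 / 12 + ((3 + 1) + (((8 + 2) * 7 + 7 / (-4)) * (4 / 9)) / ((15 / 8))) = 3617 / 180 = 20.09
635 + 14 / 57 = 36209 / 57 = 635.25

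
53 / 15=3.53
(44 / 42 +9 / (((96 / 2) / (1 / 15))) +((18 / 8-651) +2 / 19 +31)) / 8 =-19681381 / 255360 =-77.07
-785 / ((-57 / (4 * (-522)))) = -546360 / 19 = -28755.79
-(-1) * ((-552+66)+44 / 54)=-13100 / 27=-485.19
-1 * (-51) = 51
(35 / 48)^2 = 1225 / 2304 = 0.53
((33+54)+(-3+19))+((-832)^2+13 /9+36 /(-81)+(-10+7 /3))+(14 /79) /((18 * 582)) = 286483538581 /413802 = 692320.33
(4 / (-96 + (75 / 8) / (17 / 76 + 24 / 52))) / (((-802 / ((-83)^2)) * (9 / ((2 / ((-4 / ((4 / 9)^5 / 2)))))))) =-4775785472 / 23752786850019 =-0.00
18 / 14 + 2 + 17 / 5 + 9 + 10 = 25.69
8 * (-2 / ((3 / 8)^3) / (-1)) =8192 / 27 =303.41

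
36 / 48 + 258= 1035 / 4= 258.75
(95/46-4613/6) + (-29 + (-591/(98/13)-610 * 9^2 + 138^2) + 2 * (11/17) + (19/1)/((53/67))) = -190178427769/6092562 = -31214.85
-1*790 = -790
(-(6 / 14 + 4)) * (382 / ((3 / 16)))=-9022.48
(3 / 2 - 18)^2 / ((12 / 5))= 113.44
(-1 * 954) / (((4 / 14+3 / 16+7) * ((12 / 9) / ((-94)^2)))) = -26225248 / 31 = -845975.74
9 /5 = 1.80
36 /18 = 2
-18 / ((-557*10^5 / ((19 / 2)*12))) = 513 / 13925000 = 0.00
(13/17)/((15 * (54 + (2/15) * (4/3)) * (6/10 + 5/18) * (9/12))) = 2340/1637117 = 0.00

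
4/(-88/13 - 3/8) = -416/743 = -0.56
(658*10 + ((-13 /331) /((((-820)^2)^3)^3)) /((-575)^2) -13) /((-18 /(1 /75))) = -20192032768178328243157243524783263136645119999999999999999999987 /4150943236948491415907153762518258753536000000000000000000000000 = -4.86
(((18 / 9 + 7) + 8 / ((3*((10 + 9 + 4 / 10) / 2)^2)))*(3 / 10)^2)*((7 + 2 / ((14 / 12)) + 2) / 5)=2293587 / 1317260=1.74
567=567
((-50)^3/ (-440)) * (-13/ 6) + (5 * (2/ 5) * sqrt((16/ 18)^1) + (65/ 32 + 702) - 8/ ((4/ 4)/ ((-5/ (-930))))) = 4 * sqrt(2)/ 3 + 965253/ 10912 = 90.34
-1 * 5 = -5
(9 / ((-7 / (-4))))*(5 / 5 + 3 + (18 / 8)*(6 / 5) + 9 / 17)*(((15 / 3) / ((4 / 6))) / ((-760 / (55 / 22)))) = -33183 / 36176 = -0.92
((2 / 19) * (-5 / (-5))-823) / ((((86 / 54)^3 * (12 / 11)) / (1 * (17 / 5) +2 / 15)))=-3986990667 / 6042532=-659.82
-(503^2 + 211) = -253220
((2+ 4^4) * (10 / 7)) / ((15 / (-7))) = -172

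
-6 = -6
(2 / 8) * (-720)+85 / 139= -24935 / 139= -179.39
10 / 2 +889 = 894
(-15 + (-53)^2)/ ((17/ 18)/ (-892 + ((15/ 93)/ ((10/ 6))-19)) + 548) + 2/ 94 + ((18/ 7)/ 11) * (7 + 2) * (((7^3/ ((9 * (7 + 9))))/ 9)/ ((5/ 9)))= 7052889218563/ 1152037738280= 6.12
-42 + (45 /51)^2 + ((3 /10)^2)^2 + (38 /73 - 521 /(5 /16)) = -360314145143 /210970000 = -1707.89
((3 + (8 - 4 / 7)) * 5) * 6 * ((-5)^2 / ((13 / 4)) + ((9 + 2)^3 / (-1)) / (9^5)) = 4297945810 / 1791153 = 2399.54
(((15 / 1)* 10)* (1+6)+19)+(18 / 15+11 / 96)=513751 / 480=1070.31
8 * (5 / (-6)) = -6.67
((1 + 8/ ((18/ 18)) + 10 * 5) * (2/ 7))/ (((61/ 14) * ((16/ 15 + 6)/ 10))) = 17700/ 3233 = 5.47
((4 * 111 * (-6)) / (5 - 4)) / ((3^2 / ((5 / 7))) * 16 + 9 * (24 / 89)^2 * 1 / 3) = -1465385 / 111014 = -13.20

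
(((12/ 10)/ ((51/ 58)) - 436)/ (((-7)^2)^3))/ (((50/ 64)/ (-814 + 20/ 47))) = 45205269504/ 11750193875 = 3.85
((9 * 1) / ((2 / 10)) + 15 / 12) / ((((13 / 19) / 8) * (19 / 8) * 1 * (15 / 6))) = 1184 / 13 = 91.08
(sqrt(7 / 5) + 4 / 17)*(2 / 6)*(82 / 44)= 82 / 561 + 41*sqrt(35) / 330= 0.88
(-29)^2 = 841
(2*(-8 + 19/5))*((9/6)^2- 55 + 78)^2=-214221/40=-5355.52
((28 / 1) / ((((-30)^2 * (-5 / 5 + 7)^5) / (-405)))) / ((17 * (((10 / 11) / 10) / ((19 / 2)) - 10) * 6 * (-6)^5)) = -1463 / 7154357944320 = -0.00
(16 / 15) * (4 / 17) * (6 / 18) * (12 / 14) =0.07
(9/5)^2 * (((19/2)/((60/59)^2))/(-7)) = -595251/140000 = -4.25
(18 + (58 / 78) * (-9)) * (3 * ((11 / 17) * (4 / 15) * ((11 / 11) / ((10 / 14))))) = 45276 / 5525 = 8.19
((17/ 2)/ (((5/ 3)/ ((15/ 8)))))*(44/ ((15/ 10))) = 561/ 2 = 280.50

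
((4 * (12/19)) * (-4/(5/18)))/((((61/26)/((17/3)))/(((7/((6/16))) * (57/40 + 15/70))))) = -2688.70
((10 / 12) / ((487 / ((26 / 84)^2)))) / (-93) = -845 / 479359944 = -0.00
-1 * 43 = -43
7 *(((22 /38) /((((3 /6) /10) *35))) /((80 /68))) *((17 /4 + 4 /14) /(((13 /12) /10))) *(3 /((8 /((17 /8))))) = 65.67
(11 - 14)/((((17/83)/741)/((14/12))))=-430521/34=-12662.38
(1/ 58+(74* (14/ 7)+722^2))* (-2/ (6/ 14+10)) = -211701399/ 2117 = -100000.66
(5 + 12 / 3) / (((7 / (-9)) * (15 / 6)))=-162 / 35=-4.63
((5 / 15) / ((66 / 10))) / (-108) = -5 / 10692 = -0.00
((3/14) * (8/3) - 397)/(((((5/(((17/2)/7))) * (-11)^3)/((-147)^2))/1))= 4160835/2662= 1563.05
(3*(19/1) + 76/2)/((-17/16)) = -1520/17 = -89.41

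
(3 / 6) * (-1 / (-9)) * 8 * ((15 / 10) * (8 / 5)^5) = 65536 / 9375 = 6.99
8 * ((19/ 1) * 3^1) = 456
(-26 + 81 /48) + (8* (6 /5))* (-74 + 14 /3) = -55193 /80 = -689.91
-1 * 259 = -259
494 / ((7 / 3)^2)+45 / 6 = 9627 / 98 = 98.23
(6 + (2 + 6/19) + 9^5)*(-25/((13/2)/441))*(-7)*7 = 1212361060050/247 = 4908344372.67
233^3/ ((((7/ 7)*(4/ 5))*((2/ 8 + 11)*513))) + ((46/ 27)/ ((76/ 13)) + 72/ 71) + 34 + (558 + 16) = 2195675075/ 655614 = 3349.04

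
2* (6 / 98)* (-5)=-30 / 49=-0.61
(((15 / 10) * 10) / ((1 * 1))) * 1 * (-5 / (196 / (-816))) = 15300 / 49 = 312.24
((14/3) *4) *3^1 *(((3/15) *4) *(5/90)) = 112/45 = 2.49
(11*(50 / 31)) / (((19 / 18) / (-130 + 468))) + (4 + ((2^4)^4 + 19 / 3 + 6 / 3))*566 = 65566368830 / 1767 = 37106037.82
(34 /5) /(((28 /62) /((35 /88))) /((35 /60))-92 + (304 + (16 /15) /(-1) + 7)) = 22134 /715709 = 0.03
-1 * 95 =-95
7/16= 0.44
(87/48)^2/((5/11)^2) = 101761/6400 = 15.90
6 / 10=3 / 5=0.60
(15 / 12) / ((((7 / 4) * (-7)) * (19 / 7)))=-5 / 133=-0.04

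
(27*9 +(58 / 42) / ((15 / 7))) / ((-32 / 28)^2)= 134309 / 720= 186.54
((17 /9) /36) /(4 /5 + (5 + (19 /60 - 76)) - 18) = -85 /142371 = -0.00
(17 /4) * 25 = 425 /4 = 106.25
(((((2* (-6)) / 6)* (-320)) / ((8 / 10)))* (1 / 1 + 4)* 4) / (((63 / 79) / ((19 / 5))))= 4803200 / 63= 76241.27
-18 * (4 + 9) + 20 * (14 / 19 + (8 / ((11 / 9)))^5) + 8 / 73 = 240067.17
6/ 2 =3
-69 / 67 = -1.03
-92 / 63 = -1.46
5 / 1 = 5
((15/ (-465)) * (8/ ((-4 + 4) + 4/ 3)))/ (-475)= 6/ 14725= 0.00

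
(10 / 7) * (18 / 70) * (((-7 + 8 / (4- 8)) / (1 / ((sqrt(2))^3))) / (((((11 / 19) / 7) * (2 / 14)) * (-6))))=1026 * sqrt(2) / 11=131.91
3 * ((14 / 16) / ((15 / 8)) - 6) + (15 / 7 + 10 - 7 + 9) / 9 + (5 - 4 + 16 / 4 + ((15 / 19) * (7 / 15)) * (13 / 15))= -3874 / 399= -9.71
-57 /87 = -19 /29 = -0.66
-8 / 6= -4 / 3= -1.33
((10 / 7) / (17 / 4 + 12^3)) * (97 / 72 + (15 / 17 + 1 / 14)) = 98575 / 51946713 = 0.00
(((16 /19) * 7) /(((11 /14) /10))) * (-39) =-611520 /209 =-2925.93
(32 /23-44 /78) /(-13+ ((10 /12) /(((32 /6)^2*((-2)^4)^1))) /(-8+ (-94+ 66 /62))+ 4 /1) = -6339837952 /68977917723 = -0.09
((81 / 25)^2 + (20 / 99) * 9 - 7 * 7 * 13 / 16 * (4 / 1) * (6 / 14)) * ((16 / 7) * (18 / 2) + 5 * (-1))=-167662819 / 192500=-870.98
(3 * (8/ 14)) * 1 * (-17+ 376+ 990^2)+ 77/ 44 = 47062081/ 28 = 1680788.61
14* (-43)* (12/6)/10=-602/5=-120.40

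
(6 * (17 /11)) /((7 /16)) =1632 /77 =21.19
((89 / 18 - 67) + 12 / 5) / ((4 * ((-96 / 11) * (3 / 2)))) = 59059 / 51840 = 1.14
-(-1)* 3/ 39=1/ 13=0.08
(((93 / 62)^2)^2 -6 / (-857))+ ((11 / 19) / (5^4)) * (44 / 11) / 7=5778871453 / 1139810000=5.07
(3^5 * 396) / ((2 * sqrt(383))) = 48114 * sqrt(383) / 383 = 2458.51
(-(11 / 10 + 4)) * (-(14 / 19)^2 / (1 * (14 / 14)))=4998 / 1805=2.77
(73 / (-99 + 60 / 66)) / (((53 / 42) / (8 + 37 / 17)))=-5834598 / 972179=-6.00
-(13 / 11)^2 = -169 / 121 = -1.40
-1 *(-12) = 12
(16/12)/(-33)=-4/99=-0.04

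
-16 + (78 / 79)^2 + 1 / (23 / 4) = -2131792 / 143543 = -14.85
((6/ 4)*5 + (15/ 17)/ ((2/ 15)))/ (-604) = -60/ 2567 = -0.02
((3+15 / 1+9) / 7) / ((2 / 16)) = 216 / 7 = 30.86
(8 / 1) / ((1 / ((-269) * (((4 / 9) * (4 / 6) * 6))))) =-34432 / 9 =-3825.78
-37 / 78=-0.47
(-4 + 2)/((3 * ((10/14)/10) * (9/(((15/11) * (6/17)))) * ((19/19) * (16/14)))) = -245/561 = -0.44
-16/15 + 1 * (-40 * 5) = -3016/15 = -201.07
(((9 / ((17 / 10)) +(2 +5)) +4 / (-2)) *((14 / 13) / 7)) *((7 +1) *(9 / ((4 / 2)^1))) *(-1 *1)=-12600 / 221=-57.01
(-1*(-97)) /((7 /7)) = 97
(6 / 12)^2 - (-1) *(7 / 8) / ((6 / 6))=1.12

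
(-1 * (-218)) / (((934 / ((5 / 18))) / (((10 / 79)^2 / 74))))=13625 / 970544151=0.00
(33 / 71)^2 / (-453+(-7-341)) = -121 / 448649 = -0.00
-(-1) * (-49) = -49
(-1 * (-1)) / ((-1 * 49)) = -0.02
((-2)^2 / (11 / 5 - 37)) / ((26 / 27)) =-0.12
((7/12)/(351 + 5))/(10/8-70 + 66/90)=-5/207548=-0.00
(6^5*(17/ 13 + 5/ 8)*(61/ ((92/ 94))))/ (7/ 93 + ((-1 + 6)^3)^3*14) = 26046115866/ 760347658343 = 0.03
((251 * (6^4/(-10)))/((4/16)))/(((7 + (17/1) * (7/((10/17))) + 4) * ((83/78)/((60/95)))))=-45107712/124583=-362.07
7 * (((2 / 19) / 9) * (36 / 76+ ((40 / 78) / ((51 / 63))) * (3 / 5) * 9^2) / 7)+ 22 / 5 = 1901032 / 398905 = 4.77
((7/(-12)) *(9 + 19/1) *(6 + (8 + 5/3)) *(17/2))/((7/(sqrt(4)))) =-5593/9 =-621.44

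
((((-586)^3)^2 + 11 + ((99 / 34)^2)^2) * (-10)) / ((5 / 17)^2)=-4681052696605428102.85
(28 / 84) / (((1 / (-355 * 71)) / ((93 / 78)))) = -781355 / 78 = -10017.37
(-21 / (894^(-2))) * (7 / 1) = -117487692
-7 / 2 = -3.50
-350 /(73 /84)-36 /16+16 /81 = -9574145 /23652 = -404.79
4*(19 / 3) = 25.33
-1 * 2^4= -16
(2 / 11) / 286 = 1 / 1573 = 0.00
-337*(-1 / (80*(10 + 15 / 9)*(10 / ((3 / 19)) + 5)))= 3033 / 574000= 0.01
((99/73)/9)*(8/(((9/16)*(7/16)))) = 22528/4599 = 4.90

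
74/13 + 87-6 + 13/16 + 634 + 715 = 298793/208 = 1436.50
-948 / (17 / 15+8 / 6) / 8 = -3555 / 74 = -48.04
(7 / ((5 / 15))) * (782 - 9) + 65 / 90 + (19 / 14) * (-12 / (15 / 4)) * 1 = 10224509 / 630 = 16229.38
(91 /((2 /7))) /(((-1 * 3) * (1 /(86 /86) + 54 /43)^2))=-20.86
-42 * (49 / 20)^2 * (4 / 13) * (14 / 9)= -120.67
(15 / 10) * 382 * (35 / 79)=20055 / 79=253.86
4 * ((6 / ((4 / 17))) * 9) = 918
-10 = -10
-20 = -20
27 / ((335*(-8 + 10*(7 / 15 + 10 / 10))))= 81 / 6700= 0.01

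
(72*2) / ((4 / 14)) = 504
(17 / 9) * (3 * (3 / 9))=17 / 9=1.89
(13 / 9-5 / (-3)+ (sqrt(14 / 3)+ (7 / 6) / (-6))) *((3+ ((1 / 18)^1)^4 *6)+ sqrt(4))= 87481 *sqrt(42) / 52488+ 3061835 / 209952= 25.38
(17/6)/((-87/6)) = -17/87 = -0.20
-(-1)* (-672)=-672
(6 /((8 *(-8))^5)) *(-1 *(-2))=-3 /268435456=-0.00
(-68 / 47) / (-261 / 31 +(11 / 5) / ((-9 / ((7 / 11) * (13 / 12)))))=1138320 / 6756767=0.17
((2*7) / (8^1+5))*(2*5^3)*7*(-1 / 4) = -471.15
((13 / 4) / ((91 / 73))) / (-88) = -73 / 2464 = -0.03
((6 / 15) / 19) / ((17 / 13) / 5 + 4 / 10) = 26 / 817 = 0.03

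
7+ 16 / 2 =15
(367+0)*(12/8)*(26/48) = 4771/16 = 298.19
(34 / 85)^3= 8 / 125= 0.06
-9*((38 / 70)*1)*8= -1368 / 35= -39.09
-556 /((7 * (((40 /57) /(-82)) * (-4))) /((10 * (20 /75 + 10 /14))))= -11152943 /490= -22761.11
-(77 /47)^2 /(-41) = 5929 /90569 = 0.07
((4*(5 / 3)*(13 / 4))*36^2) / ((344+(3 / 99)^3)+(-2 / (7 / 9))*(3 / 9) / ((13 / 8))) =91829097360 / 1123246963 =81.75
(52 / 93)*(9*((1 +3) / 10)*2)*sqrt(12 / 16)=312*sqrt(3) / 155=3.49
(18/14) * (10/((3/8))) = 240/7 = 34.29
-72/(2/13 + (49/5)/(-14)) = 9360/71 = 131.83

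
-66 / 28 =-33 / 14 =-2.36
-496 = -496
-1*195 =-195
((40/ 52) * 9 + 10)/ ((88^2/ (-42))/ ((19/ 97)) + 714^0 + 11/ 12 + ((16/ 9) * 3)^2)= -1053360/ 56701307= -0.02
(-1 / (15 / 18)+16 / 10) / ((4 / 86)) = 43 / 5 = 8.60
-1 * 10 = -10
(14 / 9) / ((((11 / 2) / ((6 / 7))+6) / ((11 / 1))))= 1.38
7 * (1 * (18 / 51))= 42 / 17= 2.47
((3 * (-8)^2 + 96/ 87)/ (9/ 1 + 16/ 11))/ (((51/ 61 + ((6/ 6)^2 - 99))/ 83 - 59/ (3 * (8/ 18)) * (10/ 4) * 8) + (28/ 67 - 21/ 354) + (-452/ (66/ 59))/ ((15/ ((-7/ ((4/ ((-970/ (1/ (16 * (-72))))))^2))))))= 5424605130560/ 4321803256103193645097721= 0.00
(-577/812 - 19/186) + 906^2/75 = 20660549417/1887900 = 10943.67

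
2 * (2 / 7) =4 / 7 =0.57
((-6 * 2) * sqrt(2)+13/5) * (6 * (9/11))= 702/55 - 648 * sqrt(2)/11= -70.55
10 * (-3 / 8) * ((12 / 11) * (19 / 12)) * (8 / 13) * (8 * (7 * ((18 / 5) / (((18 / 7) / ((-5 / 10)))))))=156.25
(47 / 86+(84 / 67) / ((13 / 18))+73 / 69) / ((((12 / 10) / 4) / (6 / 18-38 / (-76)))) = 9.28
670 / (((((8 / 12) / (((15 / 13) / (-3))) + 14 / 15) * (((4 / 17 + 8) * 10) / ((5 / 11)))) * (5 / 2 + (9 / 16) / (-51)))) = -96815 / 52129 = -1.86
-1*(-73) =73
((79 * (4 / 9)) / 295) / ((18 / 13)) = 2054 / 23895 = 0.09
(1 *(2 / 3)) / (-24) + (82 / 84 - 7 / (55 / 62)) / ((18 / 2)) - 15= -15.80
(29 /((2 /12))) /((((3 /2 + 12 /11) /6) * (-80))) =-957 /190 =-5.04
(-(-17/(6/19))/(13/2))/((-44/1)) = -323/1716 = -0.19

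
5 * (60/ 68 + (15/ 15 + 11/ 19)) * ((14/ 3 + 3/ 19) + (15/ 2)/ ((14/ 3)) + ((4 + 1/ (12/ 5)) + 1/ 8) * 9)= 200078975/ 343672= 582.18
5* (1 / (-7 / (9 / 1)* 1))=-45 / 7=-6.43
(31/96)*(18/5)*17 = 1581/80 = 19.76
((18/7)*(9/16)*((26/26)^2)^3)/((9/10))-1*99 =-2727/28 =-97.39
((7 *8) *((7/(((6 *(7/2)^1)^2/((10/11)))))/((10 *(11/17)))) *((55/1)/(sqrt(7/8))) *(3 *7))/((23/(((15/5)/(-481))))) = -1360 *sqrt(14)/121693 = -0.04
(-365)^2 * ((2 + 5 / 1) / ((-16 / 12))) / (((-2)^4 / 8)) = -349715.62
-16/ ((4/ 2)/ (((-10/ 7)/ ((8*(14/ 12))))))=60/ 49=1.22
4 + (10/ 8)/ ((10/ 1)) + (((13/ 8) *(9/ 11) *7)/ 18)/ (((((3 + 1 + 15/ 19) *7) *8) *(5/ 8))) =25429/ 6160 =4.13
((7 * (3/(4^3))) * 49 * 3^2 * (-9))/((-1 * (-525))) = -3969/1600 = -2.48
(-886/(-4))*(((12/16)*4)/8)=1329/16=83.06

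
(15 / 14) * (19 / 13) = 285 / 182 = 1.57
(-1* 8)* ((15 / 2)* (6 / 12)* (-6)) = 180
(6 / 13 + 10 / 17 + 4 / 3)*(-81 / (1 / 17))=-42660 / 13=-3281.54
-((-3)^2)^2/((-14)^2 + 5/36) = -2916/7061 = -0.41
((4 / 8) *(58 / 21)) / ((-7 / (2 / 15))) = -58 / 2205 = -0.03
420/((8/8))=420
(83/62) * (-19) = -1577/62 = -25.44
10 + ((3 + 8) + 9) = 30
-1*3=-3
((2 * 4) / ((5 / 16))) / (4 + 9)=128 / 65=1.97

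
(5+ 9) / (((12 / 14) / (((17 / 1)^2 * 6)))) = 28322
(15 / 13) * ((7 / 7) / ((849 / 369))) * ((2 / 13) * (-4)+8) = 177120 / 47827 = 3.70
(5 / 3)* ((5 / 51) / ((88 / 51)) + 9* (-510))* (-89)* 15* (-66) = -674033156.25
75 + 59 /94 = 7109 /94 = 75.63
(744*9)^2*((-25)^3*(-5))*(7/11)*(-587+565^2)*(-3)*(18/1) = -421900740491580000000/11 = -38354612771961818181.82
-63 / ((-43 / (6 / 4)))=189 / 86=2.20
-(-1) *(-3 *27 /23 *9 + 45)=306 /23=13.30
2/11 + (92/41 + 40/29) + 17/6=520939/78474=6.64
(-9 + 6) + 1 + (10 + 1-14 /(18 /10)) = 11 /9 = 1.22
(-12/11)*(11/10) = -6/5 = -1.20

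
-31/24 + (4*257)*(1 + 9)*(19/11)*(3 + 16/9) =67189057/792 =84834.67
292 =292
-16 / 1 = -16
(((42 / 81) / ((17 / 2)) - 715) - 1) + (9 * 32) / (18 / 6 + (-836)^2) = -229669261592 / 320794641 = -715.94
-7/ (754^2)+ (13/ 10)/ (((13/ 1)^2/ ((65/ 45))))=283943/ 25583220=0.01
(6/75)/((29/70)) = 28/145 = 0.19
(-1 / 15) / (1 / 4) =-4 / 15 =-0.27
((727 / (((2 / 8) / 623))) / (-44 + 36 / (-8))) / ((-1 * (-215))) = -3623368 / 20855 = -173.74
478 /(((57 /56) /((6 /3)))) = 53536 /57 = 939.23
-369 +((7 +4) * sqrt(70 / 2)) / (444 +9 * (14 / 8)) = -369 +44 * sqrt(35) / 1839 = -368.86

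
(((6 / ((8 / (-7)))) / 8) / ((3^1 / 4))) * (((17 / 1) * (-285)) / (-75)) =-2261 / 40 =-56.52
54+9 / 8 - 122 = -535 / 8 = -66.88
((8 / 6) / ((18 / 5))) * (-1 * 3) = -10 / 9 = -1.11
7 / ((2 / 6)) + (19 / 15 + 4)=394 / 15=26.27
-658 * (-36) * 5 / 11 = 118440 / 11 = 10767.27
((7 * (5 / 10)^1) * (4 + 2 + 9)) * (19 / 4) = 1995 / 8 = 249.38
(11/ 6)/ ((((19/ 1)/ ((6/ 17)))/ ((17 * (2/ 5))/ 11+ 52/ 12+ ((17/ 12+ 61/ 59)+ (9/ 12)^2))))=413521/ 1524560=0.27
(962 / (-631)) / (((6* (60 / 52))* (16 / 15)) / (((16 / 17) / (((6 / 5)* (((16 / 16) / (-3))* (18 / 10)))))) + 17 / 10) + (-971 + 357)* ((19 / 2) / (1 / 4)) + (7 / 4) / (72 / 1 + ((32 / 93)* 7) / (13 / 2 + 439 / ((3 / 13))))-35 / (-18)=-34776584371219120723 / 1490660661948768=-23329.65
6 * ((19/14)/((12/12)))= 57/7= 8.14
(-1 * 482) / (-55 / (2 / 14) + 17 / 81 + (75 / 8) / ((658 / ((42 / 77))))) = 1130343984 / 902357711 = 1.25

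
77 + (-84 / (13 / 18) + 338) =3883 / 13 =298.69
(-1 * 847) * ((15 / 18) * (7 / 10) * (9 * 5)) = -88935 / 4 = -22233.75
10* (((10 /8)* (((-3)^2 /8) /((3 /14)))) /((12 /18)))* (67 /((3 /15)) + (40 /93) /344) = 351663375 /10664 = 32976.69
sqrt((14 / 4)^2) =3.50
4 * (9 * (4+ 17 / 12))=195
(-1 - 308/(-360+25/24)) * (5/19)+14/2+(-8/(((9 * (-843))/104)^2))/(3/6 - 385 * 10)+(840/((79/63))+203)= 1008421774930530158431/1146147357489143013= 879.84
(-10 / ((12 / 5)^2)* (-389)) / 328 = 48625 / 23616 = 2.06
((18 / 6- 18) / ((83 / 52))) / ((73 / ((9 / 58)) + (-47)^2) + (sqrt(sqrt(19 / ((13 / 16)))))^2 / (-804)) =-4939549483050 / 1408366178062891- 705510 * sqrt(247) / 1408366178062891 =-0.00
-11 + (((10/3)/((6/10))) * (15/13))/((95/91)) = -277/57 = -4.86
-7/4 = -1.75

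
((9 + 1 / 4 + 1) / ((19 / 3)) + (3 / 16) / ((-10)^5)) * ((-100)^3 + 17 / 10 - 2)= -491999577599829 / 304000000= -1618419.66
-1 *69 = -69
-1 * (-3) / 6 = 1 / 2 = 0.50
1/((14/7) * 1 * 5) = 1/10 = 0.10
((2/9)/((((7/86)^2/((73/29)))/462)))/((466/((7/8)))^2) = 10393229/75570288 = 0.14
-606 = -606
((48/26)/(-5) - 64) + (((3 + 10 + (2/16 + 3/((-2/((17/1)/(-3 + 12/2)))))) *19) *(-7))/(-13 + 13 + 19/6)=-67241/260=-258.62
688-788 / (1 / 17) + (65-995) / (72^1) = -152651 / 12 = -12720.92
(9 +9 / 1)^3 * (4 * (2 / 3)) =15552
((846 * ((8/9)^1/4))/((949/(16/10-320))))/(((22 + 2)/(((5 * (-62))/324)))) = 579886/230607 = 2.51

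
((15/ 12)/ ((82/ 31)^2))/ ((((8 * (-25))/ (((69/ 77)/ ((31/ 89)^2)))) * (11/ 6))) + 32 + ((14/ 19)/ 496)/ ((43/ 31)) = 11910742340921/ 372240102080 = 32.00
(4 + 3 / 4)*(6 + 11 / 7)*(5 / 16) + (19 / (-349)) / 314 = 275878499 / 24547264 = 11.24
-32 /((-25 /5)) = 32 /5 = 6.40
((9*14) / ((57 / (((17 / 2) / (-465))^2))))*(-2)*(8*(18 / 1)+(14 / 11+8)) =-1136926 / 5021225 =-0.23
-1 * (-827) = 827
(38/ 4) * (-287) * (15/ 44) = -81795/ 88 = -929.49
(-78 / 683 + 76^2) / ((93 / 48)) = 63118880 / 21173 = 2981.10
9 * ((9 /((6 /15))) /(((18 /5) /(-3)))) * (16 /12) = -225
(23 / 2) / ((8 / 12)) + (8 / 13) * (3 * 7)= 1569 / 52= 30.17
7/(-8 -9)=-7/17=-0.41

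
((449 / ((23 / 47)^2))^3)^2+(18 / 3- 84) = 43442850031418602173.84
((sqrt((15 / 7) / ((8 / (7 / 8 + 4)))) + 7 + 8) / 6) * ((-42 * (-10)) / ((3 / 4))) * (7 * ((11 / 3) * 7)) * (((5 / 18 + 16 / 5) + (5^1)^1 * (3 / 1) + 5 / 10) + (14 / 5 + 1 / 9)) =530915 * sqrt(455) / 27 + 148656200 / 27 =5925222.37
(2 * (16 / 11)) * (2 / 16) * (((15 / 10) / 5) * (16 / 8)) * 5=12 / 11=1.09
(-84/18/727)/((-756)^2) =-1/89037144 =-0.00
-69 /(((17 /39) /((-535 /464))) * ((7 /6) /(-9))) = -38871495 /27608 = -1407.98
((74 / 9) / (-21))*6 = -148 / 63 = -2.35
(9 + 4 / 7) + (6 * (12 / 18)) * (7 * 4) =851 / 7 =121.57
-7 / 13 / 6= -7 / 78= -0.09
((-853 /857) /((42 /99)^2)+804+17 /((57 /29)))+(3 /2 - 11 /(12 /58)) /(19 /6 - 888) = 807.18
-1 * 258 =-258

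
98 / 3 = 32.67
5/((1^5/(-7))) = -35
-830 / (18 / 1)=-415 / 9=-46.11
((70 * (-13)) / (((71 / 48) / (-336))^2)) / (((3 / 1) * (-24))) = 3287531520 / 5041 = 652158.60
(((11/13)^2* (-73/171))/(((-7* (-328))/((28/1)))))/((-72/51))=150161/56873232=0.00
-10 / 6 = -5 / 3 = -1.67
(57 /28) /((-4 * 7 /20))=-285 /196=-1.45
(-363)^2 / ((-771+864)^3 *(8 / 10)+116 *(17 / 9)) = 0.20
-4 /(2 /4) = -8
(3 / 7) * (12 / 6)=6 / 7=0.86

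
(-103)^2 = 10609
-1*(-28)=28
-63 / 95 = -0.66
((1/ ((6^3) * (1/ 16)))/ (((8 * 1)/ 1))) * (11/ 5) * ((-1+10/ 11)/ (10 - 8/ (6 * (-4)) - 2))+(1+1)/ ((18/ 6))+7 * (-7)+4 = -199501/ 4500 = -44.33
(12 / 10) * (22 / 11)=12 / 5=2.40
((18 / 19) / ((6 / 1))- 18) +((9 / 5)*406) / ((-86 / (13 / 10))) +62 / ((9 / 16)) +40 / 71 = 2137757159 / 26103150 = 81.90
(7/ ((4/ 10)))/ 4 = 35/ 8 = 4.38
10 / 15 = 2 / 3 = 0.67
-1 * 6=-6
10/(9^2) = 10/81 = 0.12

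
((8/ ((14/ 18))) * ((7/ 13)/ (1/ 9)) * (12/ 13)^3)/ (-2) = -559872/ 28561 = -19.60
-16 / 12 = -4 / 3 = -1.33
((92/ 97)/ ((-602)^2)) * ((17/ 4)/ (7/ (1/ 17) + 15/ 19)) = 7429/ 80008655888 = 0.00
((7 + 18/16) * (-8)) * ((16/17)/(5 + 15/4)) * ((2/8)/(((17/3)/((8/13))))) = -0.19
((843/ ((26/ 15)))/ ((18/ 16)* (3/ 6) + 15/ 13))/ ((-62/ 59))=-994740/ 3689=-269.65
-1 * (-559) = 559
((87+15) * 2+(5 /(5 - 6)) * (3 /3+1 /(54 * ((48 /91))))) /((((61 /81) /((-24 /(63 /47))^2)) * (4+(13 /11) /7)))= 25045125094 /1233603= 20302.42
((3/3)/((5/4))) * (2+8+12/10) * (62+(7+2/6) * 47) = 54656/15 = 3643.73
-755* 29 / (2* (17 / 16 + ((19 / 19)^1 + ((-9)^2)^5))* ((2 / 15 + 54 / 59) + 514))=-171100 / 28067798552497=-0.00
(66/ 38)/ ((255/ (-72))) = -792/ 1615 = -0.49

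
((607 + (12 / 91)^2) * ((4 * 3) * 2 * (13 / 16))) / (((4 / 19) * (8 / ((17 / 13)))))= 4870882959 / 529984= 9190.62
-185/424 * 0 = 0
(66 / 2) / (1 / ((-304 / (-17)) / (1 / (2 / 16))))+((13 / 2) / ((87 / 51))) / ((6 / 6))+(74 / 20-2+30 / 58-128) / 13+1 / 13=2178303 / 32045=67.98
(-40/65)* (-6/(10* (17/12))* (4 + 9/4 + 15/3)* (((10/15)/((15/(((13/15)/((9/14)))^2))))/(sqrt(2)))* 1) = 20384* sqrt(2)/172125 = 0.17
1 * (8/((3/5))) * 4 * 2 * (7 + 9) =5120/3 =1706.67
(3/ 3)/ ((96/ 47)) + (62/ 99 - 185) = -582545/ 3168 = -183.88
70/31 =2.26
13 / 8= 1.62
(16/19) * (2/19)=32/361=0.09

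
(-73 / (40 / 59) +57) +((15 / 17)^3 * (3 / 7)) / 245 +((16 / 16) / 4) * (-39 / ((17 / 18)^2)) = -4152541453 / 67406360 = -61.60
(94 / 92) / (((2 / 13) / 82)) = 25051 / 46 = 544.59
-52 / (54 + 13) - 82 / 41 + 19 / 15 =-1517 / 1005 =-1.51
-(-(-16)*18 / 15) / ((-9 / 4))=128 / 15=8.53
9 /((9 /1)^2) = 1 /9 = 0.11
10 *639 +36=6426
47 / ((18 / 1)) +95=1757 / 18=97.61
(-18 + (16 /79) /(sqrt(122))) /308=-9 /154 + 2* sqrt(122) /371063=-0.06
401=401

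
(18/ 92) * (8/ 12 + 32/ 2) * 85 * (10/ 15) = 4250/ 23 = 184.78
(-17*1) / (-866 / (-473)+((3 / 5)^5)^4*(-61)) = -766849517822265625 / 82487591610459197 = -9.30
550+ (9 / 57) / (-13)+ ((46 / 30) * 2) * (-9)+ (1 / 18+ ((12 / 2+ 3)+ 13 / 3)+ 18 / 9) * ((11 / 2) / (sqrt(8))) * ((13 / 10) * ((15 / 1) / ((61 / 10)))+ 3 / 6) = 1374197 * sqrt(2) / 17568+ 645149 / 1235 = 633.01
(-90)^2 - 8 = 8092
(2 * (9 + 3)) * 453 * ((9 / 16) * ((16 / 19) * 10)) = 978480 / 19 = 51498.95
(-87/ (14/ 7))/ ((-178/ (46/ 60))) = 667/ 3560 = 0.19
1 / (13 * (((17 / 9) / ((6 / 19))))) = 54 / 4199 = 0.01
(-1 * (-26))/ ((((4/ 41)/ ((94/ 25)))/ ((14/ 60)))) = 175357/ 750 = 233.81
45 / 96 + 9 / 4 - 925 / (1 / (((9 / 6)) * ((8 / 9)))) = -118139 / 96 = -1230.61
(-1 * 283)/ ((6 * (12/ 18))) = -70.75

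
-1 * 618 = -618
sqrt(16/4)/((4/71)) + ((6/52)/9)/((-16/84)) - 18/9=3477/104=33.43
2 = 2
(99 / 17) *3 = 297 / 17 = 17.47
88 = 88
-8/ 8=-1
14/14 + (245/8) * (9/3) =743/8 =92.88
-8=-8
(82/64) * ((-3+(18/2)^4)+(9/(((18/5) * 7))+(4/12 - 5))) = 11285455/1344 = 8396.92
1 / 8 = 0.12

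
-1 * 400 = -400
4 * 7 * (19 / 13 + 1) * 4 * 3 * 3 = 32256 / 13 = 2481.23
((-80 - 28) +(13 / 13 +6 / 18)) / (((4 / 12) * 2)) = -160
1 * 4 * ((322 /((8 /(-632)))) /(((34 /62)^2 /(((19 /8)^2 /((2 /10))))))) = -22062440995 /2312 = -9542578.29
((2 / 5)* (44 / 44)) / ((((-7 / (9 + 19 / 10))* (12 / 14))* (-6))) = 109 / 900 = 0.12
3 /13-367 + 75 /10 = -9341 /26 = -359.27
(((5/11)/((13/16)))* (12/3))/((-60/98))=-3.66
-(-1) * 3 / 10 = 3 / 10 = 0.30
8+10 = 18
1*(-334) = -334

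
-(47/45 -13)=538/45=11.96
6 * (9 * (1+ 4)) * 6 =1620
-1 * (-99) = 99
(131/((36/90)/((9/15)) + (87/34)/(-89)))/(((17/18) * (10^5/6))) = 944379/72387500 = 0.01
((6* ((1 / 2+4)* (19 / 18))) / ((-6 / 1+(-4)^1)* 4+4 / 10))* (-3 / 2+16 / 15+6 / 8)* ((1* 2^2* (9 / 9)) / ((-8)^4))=-361 / 1622016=-0.00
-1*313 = -313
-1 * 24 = -24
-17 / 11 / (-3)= 17 / 33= 0.52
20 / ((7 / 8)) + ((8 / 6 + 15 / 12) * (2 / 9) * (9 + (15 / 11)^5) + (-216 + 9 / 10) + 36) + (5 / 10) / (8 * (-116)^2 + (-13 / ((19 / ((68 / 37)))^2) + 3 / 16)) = -4271336616688832181677 / 28788536290907840370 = -148.37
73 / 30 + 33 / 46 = 3.15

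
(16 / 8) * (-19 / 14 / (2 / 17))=-323 / 14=-23.07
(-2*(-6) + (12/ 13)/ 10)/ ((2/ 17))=102.78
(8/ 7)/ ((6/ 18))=24/ 7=3.43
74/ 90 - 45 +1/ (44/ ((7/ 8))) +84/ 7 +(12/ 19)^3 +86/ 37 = -118915887923/ 4019922720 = -29.58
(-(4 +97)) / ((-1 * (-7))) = -101 / 7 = -14.43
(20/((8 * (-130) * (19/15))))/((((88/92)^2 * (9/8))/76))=-5290/4719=-1.12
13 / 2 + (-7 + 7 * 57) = 398.50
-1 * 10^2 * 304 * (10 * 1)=-304000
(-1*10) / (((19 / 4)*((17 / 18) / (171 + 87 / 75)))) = -383.76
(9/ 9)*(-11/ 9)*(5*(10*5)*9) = -2750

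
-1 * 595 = -595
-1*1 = -1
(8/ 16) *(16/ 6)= 4/ 3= 1.33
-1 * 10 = -10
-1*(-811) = 811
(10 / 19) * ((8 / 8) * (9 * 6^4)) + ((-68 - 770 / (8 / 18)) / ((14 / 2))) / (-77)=125806339 / 20482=6142.29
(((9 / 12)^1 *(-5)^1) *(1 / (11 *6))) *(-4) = 5 / 22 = 0.23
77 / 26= 2.96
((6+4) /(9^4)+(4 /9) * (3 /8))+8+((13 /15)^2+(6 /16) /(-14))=163362637 /18370800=8.89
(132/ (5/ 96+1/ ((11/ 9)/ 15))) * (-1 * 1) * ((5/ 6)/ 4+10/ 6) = -52272/ 2603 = -20.08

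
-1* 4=-4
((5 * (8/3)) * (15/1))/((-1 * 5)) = -40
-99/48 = -33/16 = -2.06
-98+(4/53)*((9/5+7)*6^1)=-24914/265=-94.02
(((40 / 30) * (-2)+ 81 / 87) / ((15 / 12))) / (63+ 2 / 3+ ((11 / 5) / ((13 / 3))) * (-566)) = 7852 / 1264951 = 0.01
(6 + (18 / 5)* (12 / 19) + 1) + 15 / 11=11116 / 1045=10.64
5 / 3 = 1.67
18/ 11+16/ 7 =302/ 77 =3.92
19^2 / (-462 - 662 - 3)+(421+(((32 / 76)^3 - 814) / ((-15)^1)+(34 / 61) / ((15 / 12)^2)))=16809000430616 / 35365175475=475.30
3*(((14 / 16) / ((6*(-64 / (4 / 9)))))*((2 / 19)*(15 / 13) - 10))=2135 / 71136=0.03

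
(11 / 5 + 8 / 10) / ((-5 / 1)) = -3 / 5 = -0.60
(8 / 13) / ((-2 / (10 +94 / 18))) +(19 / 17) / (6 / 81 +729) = -183325439 / 39153465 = -4.68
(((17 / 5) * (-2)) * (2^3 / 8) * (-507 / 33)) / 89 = 5746 / 4895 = 1.17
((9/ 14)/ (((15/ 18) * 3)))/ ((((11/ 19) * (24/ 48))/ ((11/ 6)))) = 57/ 35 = 1.63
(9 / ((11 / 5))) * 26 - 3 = 1137 / 11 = 103.36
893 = 893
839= 839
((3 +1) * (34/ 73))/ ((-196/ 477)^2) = 3867993/ 350546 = 11.03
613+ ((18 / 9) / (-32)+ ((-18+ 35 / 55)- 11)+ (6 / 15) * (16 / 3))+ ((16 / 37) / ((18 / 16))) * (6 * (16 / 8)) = 19253373 / 32560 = 591.32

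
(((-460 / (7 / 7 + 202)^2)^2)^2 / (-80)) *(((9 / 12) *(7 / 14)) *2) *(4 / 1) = -1679046000 / 2883821021683985761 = -0.00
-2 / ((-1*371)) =2 / 371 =0.01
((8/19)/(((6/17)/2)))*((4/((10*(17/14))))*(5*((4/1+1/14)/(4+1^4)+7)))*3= 8752/95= 92.13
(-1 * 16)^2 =256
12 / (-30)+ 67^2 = 22443 / 5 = 4488.60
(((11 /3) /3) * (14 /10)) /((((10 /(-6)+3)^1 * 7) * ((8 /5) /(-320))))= -110 /3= -36.67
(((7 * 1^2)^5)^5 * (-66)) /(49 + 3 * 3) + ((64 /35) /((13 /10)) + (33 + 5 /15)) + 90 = -12081687194552659790382697 /7917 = -1526043601686580749069.43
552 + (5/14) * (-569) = 4883/14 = 348.79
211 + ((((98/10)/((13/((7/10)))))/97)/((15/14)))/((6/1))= 598662151/2837250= 211.00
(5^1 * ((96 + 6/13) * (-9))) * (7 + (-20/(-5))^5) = -58179330/13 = -4475333.08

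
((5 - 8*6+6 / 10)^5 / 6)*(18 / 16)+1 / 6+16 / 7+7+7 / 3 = -1124108969559 / 43750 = -25693919.30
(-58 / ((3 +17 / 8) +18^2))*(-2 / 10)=464 / 13165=0.04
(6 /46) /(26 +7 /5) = 15 /3151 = 0.00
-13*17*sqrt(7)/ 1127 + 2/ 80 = 1/ 40 - 221*sqrt(7)/ 1127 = -0.49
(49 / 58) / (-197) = -49 / 11426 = -0.00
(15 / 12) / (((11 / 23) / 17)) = 1955 / 44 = 44.43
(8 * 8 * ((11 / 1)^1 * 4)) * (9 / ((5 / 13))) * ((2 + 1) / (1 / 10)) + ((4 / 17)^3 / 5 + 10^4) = 48806528144 / 24565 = 1986832.00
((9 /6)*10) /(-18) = -5 /6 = -0.83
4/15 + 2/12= 13/30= 0.43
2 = 2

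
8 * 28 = 224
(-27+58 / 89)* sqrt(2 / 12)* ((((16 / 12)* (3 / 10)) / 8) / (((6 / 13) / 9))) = -6097* sqrt(6) / 1424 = -10.49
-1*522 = -522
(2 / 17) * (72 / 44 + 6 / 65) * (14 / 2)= 17304 / 12155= 1.42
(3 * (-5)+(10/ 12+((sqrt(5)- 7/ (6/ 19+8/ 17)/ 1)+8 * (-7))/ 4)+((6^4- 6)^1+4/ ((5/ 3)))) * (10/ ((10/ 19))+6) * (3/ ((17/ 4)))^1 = 75 * sqrt(5)/ 17+5656765/ 254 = 22280.59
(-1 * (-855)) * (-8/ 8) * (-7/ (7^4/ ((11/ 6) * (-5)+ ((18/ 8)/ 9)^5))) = -8024745/ 351232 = -22.85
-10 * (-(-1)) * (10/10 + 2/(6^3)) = -545/54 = -10.09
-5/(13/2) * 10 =-100/13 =-7.69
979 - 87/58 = 1955/2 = 977.50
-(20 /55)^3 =-0.05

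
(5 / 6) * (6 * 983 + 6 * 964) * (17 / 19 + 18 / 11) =468165 / 19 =24640.26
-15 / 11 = -1.36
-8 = -8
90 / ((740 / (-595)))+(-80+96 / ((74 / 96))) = -2059 / 74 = -27.82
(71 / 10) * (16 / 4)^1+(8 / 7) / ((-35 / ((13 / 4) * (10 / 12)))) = 20809 / 735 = 28.31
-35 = -35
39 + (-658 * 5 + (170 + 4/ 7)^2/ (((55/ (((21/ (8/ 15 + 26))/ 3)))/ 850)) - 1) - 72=115300.68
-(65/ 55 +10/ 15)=-61/ 33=-1.85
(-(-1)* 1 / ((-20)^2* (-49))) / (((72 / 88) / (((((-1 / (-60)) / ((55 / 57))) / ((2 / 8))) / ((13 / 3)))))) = -19 / 19110000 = -0.00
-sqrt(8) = -2 *sqrt(2) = -2.83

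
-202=-202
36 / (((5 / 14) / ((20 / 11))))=2016 / 11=183.27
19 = 19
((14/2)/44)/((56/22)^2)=11/448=0.02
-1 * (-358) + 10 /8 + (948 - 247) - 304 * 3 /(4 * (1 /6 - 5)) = 128461 /116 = 1107.42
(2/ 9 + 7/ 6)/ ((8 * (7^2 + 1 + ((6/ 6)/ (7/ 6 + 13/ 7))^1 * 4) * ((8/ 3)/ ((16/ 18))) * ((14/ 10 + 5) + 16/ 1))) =15875/ 315366912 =0.00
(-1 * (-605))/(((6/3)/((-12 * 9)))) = -32670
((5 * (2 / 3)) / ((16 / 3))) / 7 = 5 / 56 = 0.09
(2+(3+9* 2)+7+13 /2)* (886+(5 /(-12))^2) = 9315457 /288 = 32345.34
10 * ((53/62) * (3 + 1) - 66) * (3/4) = -14550/31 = -469.35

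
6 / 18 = 1 / 3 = 0.33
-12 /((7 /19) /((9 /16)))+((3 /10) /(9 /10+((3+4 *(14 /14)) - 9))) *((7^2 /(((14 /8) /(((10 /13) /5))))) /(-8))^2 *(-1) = -949551 /52052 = -18.24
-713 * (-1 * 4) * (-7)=-19964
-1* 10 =-10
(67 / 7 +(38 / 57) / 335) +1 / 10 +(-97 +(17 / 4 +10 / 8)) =-115130 / 1407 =-81.83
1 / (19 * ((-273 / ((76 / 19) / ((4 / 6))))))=-2 / 1729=-0.00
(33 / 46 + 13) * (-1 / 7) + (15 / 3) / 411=-257731 / 132342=-1.95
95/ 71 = 1.34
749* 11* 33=271887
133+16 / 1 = 149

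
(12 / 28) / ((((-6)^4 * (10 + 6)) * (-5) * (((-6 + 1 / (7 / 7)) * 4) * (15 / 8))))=1 / 9072000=0.00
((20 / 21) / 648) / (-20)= -1 / 13608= -0.00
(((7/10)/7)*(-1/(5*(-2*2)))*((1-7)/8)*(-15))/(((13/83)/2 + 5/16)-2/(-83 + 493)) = 30627/210134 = 0.15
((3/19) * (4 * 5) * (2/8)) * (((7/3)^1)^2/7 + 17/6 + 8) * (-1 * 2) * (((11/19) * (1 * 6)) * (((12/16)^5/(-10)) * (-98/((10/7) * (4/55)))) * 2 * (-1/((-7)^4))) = 323433/272384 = 1.19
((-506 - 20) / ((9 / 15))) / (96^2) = -1315 / 13824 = -0.10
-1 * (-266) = 266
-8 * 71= -568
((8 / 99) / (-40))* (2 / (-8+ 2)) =1 / 1485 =0.00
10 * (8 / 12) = 20 / 3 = 6.67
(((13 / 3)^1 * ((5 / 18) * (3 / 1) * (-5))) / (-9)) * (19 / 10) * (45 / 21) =6175 / 756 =8.17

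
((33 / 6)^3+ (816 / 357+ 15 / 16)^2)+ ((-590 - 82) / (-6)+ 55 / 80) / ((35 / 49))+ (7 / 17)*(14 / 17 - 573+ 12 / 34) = 1795748261 / 18126080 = 99.07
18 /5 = 3.60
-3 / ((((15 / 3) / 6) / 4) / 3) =-43.20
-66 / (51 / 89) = -1958 / 17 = -115.18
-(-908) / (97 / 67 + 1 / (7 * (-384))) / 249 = 54509056 / 21635527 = 2.52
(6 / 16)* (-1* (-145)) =435 / 8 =54.38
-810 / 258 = -135 / 43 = -3.14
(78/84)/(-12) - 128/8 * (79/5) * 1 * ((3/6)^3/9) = -9043/2520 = -3.59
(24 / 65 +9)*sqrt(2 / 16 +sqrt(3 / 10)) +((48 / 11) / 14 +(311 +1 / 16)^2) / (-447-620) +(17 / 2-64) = -3074651949 / 21032704 +609*sqrt(50 +40*sqrt(30)) / 1300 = -138.50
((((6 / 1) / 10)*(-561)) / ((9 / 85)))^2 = 10106041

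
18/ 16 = 9/ 8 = 1.12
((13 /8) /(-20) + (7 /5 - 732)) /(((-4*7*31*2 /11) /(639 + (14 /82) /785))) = 13224070462889 /4469852800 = 2958.50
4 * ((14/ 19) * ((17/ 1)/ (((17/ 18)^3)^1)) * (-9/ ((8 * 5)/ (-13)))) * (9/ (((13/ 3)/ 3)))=29760696/ 27455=1083.98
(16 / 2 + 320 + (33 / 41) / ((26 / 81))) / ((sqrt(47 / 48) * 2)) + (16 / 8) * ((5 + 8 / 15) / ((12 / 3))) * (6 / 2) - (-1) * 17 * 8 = 1443 / 10 + 352321 * sqrt(141) / 25051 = 311.30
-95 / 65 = -19 / 13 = -1.46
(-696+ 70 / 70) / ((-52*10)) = 139 / 104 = 1.34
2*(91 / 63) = 26 / 9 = 2.89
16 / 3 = 5.33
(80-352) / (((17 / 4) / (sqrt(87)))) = -64 * sqrt(87) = -596.95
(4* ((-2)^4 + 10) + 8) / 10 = 56 / 5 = 11.20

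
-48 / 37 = -1.30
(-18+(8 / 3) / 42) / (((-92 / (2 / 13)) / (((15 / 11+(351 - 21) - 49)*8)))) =14039120 / 207207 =67.75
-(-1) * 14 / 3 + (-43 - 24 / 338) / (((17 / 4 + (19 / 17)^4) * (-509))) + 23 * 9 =35346296839181 / 166978889961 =211.68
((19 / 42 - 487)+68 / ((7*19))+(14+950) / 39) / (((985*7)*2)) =-1595239 / 47685820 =-0.03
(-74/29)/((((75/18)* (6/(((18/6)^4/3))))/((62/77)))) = -123876/55825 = -2.22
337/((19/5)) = 1685/19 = 88.68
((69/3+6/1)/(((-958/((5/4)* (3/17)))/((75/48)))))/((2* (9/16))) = -0.01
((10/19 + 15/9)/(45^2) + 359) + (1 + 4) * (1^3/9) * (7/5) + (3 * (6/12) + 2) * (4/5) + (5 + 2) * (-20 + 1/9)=5156188/23085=223.36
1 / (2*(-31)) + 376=23311 / 62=375.98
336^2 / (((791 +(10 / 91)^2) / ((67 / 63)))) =994249984 / 6550371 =151.79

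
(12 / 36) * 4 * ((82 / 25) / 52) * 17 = 1.43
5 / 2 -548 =-1091 / 2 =-545.50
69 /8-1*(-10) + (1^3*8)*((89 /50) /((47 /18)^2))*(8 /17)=147266941 /7510600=19.61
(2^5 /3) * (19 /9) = 608 /27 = 22.52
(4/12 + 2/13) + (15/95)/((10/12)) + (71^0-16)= -53068/3705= -14.32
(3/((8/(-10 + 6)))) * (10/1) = -15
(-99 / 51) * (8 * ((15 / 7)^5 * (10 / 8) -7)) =-219534414 / 285719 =-768.36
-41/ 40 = -1.02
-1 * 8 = -8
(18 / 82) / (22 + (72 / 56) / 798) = 16758 / 1679647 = 0.01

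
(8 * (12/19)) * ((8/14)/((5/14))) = 768/95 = 8.08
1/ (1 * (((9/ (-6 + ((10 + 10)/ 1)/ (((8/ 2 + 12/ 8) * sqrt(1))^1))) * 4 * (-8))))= 13/ 1584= 0.01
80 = 80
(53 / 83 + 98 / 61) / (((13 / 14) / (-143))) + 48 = -1507494 / 5063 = -297.75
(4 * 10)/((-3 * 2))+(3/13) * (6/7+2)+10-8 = -1094/273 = -4.01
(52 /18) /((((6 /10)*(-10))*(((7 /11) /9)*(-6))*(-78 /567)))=-33 /4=-8.25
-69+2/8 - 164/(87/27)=-119.65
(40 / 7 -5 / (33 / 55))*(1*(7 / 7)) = -55 / 21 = -2.62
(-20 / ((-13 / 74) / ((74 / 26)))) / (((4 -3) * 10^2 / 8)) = 21904 / 845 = 25.92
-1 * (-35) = 35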